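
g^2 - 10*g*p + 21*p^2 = (g - 7*p)*(g - 3*p)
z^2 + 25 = (z - 5*I)*(z + 5*I)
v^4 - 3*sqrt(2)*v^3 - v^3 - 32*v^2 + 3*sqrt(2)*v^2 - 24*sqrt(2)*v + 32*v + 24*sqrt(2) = (v - 1)*(v - 6*sqrt(2))*(v + sqrt(2))*(v + 2*sqrt(2))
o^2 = o^2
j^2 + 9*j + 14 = (j + 2)*(j + 7)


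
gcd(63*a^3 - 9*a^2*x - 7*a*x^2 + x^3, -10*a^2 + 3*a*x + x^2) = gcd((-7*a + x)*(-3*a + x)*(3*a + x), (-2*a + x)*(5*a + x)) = 1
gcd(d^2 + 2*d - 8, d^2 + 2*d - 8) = d^2 + 2*d - 8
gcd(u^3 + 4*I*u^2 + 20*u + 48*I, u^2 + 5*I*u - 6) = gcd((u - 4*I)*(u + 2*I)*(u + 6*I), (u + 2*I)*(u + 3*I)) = u + 2*I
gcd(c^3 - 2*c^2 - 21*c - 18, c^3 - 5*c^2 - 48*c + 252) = c - 6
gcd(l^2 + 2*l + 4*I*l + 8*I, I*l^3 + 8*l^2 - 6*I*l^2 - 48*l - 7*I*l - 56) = 1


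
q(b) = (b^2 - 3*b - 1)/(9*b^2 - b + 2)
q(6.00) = 0.05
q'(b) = (1 - 18*b)*(b^2 - 3*b - 1)/(9*b^2 - b + 2)^2 + (2*b - 3)/(9*b^2 - b + 2) = (26*b^2 + 22*b - 7)/(81*b^4 - 18*b^3 + 37*b^2 - 4*b + 4)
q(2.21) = -0.06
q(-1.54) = 0.24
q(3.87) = 0.02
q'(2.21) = 0.09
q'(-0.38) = -0.86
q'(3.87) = 0.03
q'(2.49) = 0.07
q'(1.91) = 0.12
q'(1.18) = 0.31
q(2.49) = -0.04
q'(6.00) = 0.01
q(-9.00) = 0.14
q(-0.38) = 0.08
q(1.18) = -0.24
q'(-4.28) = 0.01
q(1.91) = -0.09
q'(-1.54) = 0.03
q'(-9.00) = 0.00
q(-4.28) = 0.18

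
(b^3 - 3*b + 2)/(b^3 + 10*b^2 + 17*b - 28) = (b^2 + b - 2)/(b^2 + 11*b + 28)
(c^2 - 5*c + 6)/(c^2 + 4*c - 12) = (c - 3)/(c + 6)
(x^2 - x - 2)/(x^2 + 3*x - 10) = (x + 1)/(x + 5)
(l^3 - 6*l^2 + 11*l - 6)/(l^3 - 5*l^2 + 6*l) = (l - 1)/l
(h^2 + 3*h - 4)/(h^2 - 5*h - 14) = (-h^2 - 3*h + 4)/(-h^2 + 5*h + 14)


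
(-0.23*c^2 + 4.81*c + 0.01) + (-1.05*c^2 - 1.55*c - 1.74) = -1.28*c^2 + 3.26*c - 1.73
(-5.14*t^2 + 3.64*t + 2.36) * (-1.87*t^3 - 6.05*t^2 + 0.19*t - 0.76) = 9.6118*t^5 + 24.2902*t^4 - 27.4118*t^3 - 9.68*t^2 - 2.318*t - 1.7936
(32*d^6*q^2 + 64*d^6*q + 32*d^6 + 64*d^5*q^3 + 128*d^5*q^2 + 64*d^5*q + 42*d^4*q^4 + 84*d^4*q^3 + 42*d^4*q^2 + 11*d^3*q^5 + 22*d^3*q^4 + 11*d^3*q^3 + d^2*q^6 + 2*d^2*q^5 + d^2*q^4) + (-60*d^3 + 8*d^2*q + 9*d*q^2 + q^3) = 32*d^6*q^2 + 64*d^6*q + 32*d^6 + 64*d^5*q^3 + 128*d^5*q^2 + 64*d^5*q + 42*d^4*q^4 + 84*d^4*q^3 + 42*d^4*q^2 + 11*d^3*q^5 + 22*d^3*q^4 + 11*d^3*q^3 - 60*d^3 + d^2*q^6 + 2*d^2*q^5 + d^2*q^4 + 8*d^2*q + 9*d*q^2 + q^3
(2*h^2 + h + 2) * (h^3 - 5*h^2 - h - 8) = 2*h^5 - 9*h^4 - 5*h^3 - 27*h^2 - 10*h - 16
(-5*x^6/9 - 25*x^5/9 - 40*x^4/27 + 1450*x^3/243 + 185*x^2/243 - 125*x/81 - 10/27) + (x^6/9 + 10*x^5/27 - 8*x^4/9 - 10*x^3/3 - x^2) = -4*x^6/9 - 65*x^5/27 - 64*x^4/27 + 640*x^3/243 - 58*x^2/243 - 125*x/81 - 10/27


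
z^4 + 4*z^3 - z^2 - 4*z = z*(z - 1)*(z + 1)*(z + 4)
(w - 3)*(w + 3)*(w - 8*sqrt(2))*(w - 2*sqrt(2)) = w^4 - 10*sqrt(2)*w^3 + 23*w^2 + 90*sqrt(2)*w - 288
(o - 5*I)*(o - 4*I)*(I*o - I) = I*o^3 + 9*o^2 - I*o^2 - 9*o - 20*I*o + 20*I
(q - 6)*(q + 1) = q^2 - 5*q - 6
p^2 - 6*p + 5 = (p - 5)*(p - 1)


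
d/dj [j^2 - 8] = 2*j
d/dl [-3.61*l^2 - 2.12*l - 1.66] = -7.22*l - 2.12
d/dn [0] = 0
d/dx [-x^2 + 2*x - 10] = 2 - 2*x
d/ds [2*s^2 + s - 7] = 4*s + 1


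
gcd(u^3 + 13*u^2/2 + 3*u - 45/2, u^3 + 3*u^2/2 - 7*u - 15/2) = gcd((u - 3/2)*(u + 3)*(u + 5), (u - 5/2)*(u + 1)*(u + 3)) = u + 3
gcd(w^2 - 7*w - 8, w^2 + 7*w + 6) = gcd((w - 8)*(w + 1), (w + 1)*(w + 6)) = w + 1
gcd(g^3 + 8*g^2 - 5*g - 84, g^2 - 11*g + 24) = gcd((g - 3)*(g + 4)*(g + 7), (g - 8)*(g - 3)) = g - 3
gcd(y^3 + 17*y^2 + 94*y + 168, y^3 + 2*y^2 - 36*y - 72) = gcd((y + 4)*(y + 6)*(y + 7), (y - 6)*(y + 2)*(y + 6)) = y + 6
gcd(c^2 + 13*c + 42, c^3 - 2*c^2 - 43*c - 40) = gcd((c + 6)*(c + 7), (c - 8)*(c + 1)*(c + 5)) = 1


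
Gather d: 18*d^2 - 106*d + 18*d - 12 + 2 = 18*d^2 - 88*d - 10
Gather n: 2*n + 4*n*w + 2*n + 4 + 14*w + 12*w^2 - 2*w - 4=n*(4*w + 4) + 12*w^2 + 12*w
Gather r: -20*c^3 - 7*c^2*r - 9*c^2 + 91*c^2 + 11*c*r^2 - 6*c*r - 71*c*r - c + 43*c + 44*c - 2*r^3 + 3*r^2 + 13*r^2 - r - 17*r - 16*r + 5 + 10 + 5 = -20*c^3 + 82*c^2 + 86*c - 2*r^3 + r^2*(11*c + 16) + r*(-7*c^2 - 77*c - 34) + 20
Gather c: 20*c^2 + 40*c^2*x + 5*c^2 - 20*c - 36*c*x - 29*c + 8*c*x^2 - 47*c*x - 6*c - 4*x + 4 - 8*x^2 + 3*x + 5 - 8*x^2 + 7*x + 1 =c^2*(40*x + 25) + c*(8*x^2 - 83*x - 55) - 16*x^2 + 6*x + 10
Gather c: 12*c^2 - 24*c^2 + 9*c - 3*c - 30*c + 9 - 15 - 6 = -12*c^2 - 24*c - 12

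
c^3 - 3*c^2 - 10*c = c*(c - 5)*(c + 2)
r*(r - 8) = r^2 - 8*r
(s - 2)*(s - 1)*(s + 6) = s^3 + 3*s^2 - 16*s + 12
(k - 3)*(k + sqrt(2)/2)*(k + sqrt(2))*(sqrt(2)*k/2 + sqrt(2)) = sqrt(2)*k^4/2 - sqrt(2)*k^3/2 + 3*k^3/2 - 5*sqrt(2)*k^2/2 - 3*k^2/2 - 9*k - sqrt(2)*k/2 - 3*sqrt(2)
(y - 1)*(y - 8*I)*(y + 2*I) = y^3 - y^2 - 6*I*y^2 + 16*y + 6*I*y - 16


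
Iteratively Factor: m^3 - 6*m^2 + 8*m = (m - 4)*(m^2 - 2*m) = (m - 4)*(m - 2)*(m)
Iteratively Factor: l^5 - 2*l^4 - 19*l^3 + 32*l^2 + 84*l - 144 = (l - 2)*(l^4 - 19*l^2 - 6*l + 72) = (l - 2)*(l + 3)*(l^3 - 3*l^2 - 10*l + 24) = (l - 2)*(l + 3)^2*(l^2 - 6*l + 8) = (l - 2)^2*(l + 3)^2*(l - 4)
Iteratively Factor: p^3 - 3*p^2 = (p)*(p^2 - 3*p) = p*(p - 3)*(p)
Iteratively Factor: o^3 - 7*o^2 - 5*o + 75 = (o + 3)*(o^2 - 10*o + 25) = (o - 5)*(o + 3)*(o - 5)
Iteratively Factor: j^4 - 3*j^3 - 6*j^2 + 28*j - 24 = (j - 2)*(j^3 - j^2 - 8*j + 12) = (j - 2)^2*(j^2 + j - 6) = (j - 2)^2*(j + 3)*(j - 2)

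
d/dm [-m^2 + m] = 1 - 2*m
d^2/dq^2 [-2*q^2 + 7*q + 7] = -4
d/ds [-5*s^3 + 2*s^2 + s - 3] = -15*s^2 + 4*s + 1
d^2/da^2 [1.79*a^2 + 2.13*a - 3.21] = 3.58000000000000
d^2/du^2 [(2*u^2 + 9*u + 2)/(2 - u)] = -56/(u^3 - 6*u^2 + 12*u - 8)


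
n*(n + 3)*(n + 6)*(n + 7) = n^4 + 16*n^3 + 81*n^2 + 126*n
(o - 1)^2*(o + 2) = o^3 - 3*o + 2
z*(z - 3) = z^2 - 3*z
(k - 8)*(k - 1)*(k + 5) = k^3 - 4*k^2 - 37*k + 40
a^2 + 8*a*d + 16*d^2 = (a + 4*d)^2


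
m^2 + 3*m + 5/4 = (m + 1/2)*(m + 5/2)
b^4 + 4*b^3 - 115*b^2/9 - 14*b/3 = b*(b - 7/3)*(b + 1/3)*(b + 6)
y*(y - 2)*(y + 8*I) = y^3 - 2*y^2 + 8*I*y^2 - 16*I*y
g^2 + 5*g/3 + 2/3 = (g + 2/3)*(g + 1)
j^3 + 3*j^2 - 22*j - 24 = (j - 4)*(j + 1)*(j + 6)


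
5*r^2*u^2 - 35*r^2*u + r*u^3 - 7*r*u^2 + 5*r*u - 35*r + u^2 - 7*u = (5*r + u)*(u - 7)*(r*u + 1)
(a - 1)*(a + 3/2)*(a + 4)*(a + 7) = a^4 + 23*a^3/2 + 32*a^2 - 5*a/2 - 42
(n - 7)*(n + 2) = n^2 - 5*n - 14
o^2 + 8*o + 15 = (o + 3)*(o + 5)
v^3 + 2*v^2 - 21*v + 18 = (v - 3)*(v - 1)*(v + 6)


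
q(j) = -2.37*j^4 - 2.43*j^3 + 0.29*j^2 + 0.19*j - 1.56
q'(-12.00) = 15324.91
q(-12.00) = -44907.36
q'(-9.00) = 6315.40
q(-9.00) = -13757.88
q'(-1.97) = 43.23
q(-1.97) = -17.93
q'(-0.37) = -0.54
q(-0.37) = -1.51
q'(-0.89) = 0.58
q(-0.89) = -1.27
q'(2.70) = -237.98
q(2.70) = -172.71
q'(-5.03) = 1019.29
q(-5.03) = -1203.05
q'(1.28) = -30.89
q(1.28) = -12.30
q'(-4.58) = 755.38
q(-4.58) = -805.71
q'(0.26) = -0.32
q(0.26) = -1.54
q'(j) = -9.48*j^3 - 7.29*j^2 + 0.58*j + 0.19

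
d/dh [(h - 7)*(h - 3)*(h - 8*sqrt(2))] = 3*h^2 - 16*sqrt(2)*h - 20*h + 21 + 80*sqrt(2)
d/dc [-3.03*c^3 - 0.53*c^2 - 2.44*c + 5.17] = -9.09*c^2 - 1.06*c - 2.44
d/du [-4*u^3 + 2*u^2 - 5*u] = -12*u^2 + 4*u - 5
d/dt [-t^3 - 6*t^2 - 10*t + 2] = -3*t^2 - 12*t - 10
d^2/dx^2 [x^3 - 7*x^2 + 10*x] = 6*x - 14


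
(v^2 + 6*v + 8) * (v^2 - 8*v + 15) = v^4 - 2*v^3 - 25*v^2 + 26*v + 120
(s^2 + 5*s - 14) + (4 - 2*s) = s^2 + 3*s - 10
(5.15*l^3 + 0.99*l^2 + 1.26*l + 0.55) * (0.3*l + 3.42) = 1.545*l^4 + 17.91*l^3 + 3.7638*l^2 + 4.4742*l + 1.881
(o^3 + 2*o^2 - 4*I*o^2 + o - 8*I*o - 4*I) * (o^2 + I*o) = o^5 + 2*o^4 - 3*I*o^4 + 5*o^3 - 6*I*o^3 + 8*o^2 - 3*I*o^2 + 4*o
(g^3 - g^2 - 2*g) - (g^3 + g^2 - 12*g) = -2*g^2 + 10*g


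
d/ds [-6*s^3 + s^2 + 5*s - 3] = -18*s^2 + 2*s + 5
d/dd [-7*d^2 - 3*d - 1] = -14*d - 3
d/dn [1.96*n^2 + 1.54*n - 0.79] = 3.92*n + 1.54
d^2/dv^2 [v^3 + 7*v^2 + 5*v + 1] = 6*v + 14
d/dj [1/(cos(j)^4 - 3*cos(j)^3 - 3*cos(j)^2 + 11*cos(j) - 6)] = -(4*sin(j)^2 + 5*cos(j) + 7)*sin(j)/((cos(j) - 1)^3*(sin(j)^2 + cos(j) + 5)^2)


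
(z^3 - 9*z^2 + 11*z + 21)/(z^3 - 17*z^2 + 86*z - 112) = (z^2 - 2*z - 3)/(z^2 - 10*z + 16)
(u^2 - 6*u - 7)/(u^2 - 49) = (u + 1)/(u + 7)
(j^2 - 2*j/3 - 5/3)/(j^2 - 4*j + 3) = (3*j^2 - 2*j - 5)/(3*(j^2 - 4*j + 3))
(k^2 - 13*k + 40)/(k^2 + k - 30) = (k - 8)/(k + 6)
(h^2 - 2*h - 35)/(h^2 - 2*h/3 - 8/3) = 3*(-h^2 + 2*h + 35)/(-3*h^2 + 2*h + 8)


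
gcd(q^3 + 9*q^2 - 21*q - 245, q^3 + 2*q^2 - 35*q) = q^2 + 2*q - 35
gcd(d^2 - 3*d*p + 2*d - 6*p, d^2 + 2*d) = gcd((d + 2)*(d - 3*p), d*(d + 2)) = d + 2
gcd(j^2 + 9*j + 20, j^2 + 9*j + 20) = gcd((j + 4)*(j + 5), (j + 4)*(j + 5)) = j^2 + 9*j + 20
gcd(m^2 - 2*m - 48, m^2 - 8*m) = m - 8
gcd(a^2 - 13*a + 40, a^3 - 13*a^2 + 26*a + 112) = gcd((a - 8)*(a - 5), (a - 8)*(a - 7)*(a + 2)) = a - 8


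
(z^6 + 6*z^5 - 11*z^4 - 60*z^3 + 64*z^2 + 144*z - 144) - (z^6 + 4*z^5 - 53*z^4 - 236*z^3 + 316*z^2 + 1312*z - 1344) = 2*z^5 + 42*z^4 + 176*z^3 - 252*z^2 - 1168*z + 1200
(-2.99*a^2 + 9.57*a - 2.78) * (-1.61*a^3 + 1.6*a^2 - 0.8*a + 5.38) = 4.8139*a^5 - 20.1917*a^4 + 22.1798*a^3 - 28.1902*a^2 + 53.7106*a - 14.9564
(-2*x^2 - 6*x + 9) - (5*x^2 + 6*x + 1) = -7*x^2 - 12*x + 8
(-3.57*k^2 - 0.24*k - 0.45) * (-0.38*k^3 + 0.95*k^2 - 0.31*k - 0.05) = 1.3566*k^5 - 3.3003*k^4 + 1.0497*k^3 - 0.1746*k^2 + 0.1515*k + 0.0225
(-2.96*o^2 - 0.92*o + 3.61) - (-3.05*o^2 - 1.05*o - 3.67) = 0.0899999999999999*o^2 + 0.13*o + 7.28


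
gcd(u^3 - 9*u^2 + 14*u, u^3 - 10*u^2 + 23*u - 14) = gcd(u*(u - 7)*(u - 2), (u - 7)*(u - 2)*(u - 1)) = u^2 - 9*u + 14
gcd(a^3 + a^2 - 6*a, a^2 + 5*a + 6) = a + 3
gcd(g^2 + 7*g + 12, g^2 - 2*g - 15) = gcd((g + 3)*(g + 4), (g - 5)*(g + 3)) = g + 3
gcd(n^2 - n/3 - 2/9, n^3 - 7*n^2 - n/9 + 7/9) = n + 1/3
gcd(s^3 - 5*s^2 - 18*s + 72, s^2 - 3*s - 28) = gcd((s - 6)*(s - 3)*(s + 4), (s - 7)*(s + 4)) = s + 4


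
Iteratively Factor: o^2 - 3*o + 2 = (o - 2)*(o - 1)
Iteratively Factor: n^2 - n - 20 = (n + 4)*(n - 5)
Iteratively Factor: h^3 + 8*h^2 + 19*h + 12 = (h + 3)*(h^2 + 5*h + 4) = (h + 1)*(h + 3)*(h + 4)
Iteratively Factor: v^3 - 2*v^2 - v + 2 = (v - 1)*(v^2 - v - 2) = (v - 2)*(v - 1)*(v + 1)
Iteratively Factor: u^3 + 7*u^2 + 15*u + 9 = (u + 3)*(u^2 + 4*u + 3) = (u + 1)*(u + 3)*(u + 3)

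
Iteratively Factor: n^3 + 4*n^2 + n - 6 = (n - 1)*(n^2 + 5*n + 6) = (n - 1)*(n + 2)*(n + 3)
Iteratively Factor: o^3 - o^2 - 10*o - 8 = (o + 1)*(o^2 - 2*o - 8) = (o - 4)*(o + 1)*(o + 2)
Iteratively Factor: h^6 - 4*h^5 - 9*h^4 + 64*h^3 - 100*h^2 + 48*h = (h + 4)*(h^5 - 8*h^4 + 23*h^3 - 28*h^2 + 12*h) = (h - 3)*(h + 4)*(h^4 - 5*h^3 + 8*h^2 - 4*h) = (h - 3)*(h - 2)*(h + 4)*(h^3 - 3*h^2 + 2*h) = h*(h - 3)*(h - 2)*(h + 4)*(h^2 - 3*h + 2) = h*(h - 3)*(h - 2)^2*(h + 4)*(h - 1)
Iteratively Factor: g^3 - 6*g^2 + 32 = (g - 4)*(g^2 - 2*g - 8) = (g - 4)*(g + 2)*(g - 4)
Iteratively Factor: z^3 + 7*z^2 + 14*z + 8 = (z + 4)*(z^2 + 3*z + 2) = (z + 2)*(z + 4)*(z + 1)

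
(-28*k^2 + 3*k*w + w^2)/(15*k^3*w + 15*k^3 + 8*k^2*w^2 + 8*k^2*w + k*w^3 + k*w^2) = (-28*k^2 + 3*k*w + w^2)/(k*(15*k^2*w + 15*k^2 + 8*k*w^2 + 8*k*w + w^3 + w^2))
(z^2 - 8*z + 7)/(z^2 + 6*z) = (z^2 - 8*z + 7)/(z*(z + 6))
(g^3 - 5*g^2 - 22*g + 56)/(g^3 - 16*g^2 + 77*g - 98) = (g + 4)/(g - 7)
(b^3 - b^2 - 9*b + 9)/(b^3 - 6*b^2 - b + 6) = (b^2 - 9)/(b^2 - 5*b - 6)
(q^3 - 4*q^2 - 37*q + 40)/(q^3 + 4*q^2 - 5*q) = (q - 8)/q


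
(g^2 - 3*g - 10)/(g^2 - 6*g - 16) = (g - 5)/(g - 8)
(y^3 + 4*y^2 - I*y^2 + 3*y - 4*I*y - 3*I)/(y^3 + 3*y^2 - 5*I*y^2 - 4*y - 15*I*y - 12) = (y + 1)/(y - 4*I)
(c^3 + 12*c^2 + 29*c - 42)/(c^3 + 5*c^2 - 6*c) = (c + 7)/c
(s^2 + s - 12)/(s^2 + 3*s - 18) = (s + 4)/(s + 6)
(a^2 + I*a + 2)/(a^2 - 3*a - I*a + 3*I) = (a + 2*I)/(a - 3)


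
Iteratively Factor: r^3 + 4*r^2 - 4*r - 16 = (r - 2)*(r^2 + 6*r + 8) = (r - 2)*(r + 2)*(r + 4)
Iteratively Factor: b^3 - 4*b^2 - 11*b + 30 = (b - 2)*(b^2 - 2*b - 15) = (b - 5)*(b - 2)*(b + 3)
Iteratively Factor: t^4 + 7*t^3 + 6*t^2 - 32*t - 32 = (t - 2)*(t^3 + 9*t^2 + 24*t + 16) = (t - 2)*(t + 1)*(t^2 + 8*t + 16) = (t - 2)*(t + 1)*(t + 4)*(t + 4)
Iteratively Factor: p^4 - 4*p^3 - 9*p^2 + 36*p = (p - 3)*(p^3 - p^2 - 12*p) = (p - 4)*(p - 3)*(p^2 + 3*p) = p*(p - 4)*(p - 3)*(p + 3)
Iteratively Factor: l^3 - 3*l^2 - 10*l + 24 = (l - 4)*(l^2 + l - 6) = (l - 4)*(l - 2)*(l + 3)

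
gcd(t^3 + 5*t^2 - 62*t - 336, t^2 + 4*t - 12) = t + 6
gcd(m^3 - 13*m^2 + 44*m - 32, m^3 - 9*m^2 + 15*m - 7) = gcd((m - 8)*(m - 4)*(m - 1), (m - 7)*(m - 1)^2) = m - 1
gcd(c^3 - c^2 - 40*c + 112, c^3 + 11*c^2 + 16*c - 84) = c + 7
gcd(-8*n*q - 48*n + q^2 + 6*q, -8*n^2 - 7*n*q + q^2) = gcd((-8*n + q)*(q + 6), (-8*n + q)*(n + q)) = -8*n + q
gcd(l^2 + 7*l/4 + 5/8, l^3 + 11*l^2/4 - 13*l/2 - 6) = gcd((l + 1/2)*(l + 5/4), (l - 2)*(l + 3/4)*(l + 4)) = 1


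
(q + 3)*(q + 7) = q^2 + 10*q + 21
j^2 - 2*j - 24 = (j - 6)*(j + 4)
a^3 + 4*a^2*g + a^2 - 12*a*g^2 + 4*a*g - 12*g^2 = (a + 1)*(a - 2*g)*(a + 6*g)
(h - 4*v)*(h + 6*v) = h^2 + 2*h*v - 24*v^2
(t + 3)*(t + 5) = t^2 + 8*t + 15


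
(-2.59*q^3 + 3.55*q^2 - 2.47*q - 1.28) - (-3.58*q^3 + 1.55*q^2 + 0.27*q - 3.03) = 0.99*q^3 + 2.0*q^2 - 2.74*q + 1.75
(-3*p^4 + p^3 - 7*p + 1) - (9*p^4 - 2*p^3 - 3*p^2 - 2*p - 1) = -12*p^4 + 3*p^3 + 3*p^2 - 5*p + 2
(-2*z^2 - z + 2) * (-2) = 4*z^2 + 2*z - 4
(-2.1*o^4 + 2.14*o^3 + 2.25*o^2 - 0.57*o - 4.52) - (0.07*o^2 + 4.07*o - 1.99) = -2.1*o^4 + 2.14*o^3 + 2.18*o^2 - 4.64*o - 2.53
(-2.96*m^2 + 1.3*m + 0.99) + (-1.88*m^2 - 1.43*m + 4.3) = -4.84*m^2 - 0.13*m + 5.29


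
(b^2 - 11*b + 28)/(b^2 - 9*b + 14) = (b - 4)/(b - 2)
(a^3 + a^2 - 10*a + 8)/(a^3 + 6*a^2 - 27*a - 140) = (a^2 - 3*a + 2)/(a^2 + 2*a - 35)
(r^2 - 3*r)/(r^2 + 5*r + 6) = r*(r - 3)/(r^2 + 5*r + 6)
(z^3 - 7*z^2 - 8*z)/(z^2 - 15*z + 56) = z*(z + 1)/(z - 7)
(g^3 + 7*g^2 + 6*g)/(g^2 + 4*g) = (g^2 + 7*g + 6)/(g + 4)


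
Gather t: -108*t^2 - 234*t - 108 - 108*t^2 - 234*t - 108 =-216*t^2 - 468*t - 216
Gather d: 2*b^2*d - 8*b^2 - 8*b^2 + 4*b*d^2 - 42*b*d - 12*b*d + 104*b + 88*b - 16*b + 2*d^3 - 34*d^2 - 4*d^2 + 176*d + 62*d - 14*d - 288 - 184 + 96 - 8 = -16*b^2 + 176*b + 2*d^3 + d^2*(4*b - 38) + d*(2*b^2 - 54*b + 224) - 384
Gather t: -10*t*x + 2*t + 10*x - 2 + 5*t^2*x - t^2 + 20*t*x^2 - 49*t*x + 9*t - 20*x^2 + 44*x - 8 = t^2*(5*x - 1) + t*(20*x^2 - 59*x + 11) - 20*x^2 + 54*x - 10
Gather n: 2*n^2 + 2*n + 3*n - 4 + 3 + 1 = 2*n^2 + 5*n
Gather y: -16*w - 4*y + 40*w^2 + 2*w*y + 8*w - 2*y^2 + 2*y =40*w^2 - 8*w - 2*y^2 + y*(2*w - 2)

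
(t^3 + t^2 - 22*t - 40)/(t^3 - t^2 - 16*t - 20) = (t + 4)/(t + 2)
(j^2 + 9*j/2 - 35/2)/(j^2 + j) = (2*j^2 + 9*j - 35)/(2*j*(j + 1))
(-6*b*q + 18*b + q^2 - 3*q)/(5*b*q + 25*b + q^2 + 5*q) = (-6*b*q + 18*b + q^2 - 3*q)/(5*b*q + 25*b + q^2 + 5*q)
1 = 1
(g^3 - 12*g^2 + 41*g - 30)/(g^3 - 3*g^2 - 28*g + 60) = (g^2 - 6*g + 5)/(g^2 + 3*g - 10)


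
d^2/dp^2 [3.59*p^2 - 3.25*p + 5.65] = 7.18000000000000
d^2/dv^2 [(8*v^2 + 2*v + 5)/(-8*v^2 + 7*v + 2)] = 2*(-576*v^3 - 1344*v^2 + 744*v - 329)/(512*v^6 - 1344*v^5 + 792*v^4 + 329*v^3 - 198*v^2 - 84*v - 8)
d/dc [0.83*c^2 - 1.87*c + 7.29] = 1.66*c - 1.87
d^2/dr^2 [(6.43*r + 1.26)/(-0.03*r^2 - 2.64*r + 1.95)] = (-(0.06*r + 2.64)*(0.12*r + 5.28)*(6.43*r + 1.26) + (1.1574*r + 34.026)*(0.03*r^2 + 2.64*r - 1.95))/(0.03*r^2 + 2.64*r - 1.95)^3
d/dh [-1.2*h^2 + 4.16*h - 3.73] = 4.16 - 2.4*h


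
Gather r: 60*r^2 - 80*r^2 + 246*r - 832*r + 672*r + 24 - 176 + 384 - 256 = -20*r^2 + 86*r - 24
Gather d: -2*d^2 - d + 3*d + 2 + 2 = -2*d^2 + 2*d + 4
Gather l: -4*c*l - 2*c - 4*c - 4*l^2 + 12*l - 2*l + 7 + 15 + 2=-6*c - 4*l^2 + l*(10 - 4*c) + 24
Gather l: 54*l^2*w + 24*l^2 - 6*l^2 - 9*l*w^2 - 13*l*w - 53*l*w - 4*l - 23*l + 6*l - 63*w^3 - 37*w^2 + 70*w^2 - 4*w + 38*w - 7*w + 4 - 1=l^2*(54*w + 18) + l*(-9*w^2 - 66*w - 21) - 63*w^3 + 33*w^2 + 27*w + 3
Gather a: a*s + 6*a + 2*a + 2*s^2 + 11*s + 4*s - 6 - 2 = a*(s + 8) + 2*s^2 + 15*s - 8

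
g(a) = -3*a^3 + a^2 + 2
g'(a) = -9*a^2 + 2*a = a*(2 - 9*a)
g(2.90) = -62.76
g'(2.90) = -69.89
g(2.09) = -21.02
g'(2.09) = -35.13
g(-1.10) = 7.20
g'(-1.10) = -13.09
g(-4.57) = 309.22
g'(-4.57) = -197.10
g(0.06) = 2.00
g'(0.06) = 0.09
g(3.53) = -117.50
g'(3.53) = -105.09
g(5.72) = -526.73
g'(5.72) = -283.03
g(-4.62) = 319.18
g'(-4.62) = -201.34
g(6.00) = -610.00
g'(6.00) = -312.00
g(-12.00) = 5330.00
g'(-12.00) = -1320.00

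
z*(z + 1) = z^2 + z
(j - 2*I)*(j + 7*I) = j^2 + 5*I*j + 14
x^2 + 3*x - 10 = (x - 2)*(x + 5)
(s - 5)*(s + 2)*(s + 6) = s^3 + 3*s^2 - 28*s - 60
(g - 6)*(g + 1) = g^2 - 5*g - 6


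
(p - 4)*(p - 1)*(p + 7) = p^3 + 2*p^2 - 31*p + 28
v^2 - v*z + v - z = (v + 1)*(v - z)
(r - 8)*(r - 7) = r^2 - 15*r + 56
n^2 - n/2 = n*(n - 1/2)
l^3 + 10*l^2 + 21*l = l*(l + 3)*(l + 7)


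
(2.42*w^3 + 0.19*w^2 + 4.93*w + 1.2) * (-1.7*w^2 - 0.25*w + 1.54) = -4.114*w^5 - 0.928*w^4 - 4.7017*w^3 - 2.9799*w^2 + 7.2922*w + 1.848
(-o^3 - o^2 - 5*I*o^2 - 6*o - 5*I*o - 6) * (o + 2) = -o^4 - 3*o^3 - 5*I*o^3 - 8*o^2 - 15*I*o^2 - 18*o - 10*I*o - 12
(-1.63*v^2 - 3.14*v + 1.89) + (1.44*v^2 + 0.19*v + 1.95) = -0.19*v^2 - 2.95*v + 3.84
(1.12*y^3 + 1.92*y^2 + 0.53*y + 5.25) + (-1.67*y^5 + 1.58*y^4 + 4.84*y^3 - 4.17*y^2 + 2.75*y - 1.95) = -1.67*y^5 + 1.58*y^4 + 5.96*y^3 - 2.25*y^2 + 3.28*y + 3.3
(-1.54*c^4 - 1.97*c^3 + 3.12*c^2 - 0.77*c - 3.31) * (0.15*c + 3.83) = -0.231*c^5 - 6.1937*c^4 - 7.0771*c^3 + 11.8341*c^2 - 3.4456*c - 12.6773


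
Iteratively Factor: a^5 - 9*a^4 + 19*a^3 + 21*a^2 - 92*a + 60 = (a - 1)*(a^4 - 8*a^3 + 11*a^2 + 32*a - 60) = (a - 1)*(a + 2)*(a^3 - 10*a^2 + 31*a - 30) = (a - 2)*(a - 1)*(a + 2)*(a^2 - 8*a + 15) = (a - 3)*(a - 2)*(a - 1)*(a + 2)*(a - 5)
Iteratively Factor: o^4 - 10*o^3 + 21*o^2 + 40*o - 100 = (o + 2)*(o^3 - 12*o^2 + 45*o - 50) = (o - 2)*(o + 2)*(o^2 - 10*o + 25) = (o - 5)*(o - 2)*(o + 2)*(o - 5)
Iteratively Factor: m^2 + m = (m)*(m + 1)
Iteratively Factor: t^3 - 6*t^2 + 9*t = (t - 3)*(t^2 - 3*t) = (t - 3)^2*(t)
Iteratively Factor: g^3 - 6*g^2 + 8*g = (g)*(g^2 - 6*g + 8) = g*(g - 2)*(g - 4)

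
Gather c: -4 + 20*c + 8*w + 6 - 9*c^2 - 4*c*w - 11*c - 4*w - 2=-9*c^2 + c*(9 - 4*w) + 4*w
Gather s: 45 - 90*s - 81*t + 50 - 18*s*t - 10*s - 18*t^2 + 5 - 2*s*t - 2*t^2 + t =s*(-20*t - 100) - 20*t^2 - 80*t + 100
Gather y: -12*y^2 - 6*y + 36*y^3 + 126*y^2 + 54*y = 36*y^3 + 114*y^2 + 48*y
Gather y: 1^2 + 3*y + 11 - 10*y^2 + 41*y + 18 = -10*y^2 + 44*y + 30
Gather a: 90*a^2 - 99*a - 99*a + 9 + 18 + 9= 90*a^2 - 198*a + 36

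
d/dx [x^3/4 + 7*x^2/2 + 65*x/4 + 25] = 3*x^2/4 + 7*x + 65/4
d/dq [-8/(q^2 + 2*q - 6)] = 16*(q + 1)/(q^2 + 2*q - 6)^2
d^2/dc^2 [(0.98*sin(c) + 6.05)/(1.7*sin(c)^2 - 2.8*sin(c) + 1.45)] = (-2.8322*sin(c)^5 - 74.6028*sin(c)^4 + 106.5526*sin(c)^3 + 113.1492*sin(c)^2 - 213.90565*sin(c) + 72.9951)/(4.913*sin(c)^6 - 24.276*sin(c)^5 + 52.5555*sin(c)^4 - 63.364*sin(c)^3 + 44.82675*sin(c)^2 - 17.661*sin(c) + 3.048625)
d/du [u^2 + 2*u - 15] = 2*u + 2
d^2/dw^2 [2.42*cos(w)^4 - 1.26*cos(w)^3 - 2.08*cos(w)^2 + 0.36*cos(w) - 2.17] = -38.72*cos(w)^4 + 11.34*cos(w)^3 + 37.36*cos(w)^2 - 7.92*cos(w) - 4.16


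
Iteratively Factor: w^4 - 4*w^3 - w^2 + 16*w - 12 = (w - 1)*(w^3 - 3*w^2 - 4*w + 12) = (w - 3)*(w - 1)*(w^2 - 4) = (w - 3)*(w - 2)*(w - 1)*(w + 2)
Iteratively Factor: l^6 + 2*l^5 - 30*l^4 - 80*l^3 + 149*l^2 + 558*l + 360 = (l + 4)*(l^5 - 2*l^4 - 22*l^3 + 8*l^2 + 117*l + 90) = (l - 3)*(l + 4)*(l^4 + l^3 - 19*l^2 - 49*l - 30) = (l - 3)*(l + 2)*(l + 4)*(l^3 - l^2 - 17*l - 15) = (l - 5)*(l - 3)*(l + 2)*(l + 4)*(l^2 + 4*l + 3) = (l - 5)*(l - 3)*(l + 2)*(l + 3)*(l + 4)*(l + 1)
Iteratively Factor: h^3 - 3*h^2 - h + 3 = (h - 1)*(h^2 - 2*h - 3) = (h - 1)*(h + 1)*(h - 3)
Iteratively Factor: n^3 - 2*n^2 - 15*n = (n - 5)*(n^2 + 3*n) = (n - 5)*(n + 3)*(n)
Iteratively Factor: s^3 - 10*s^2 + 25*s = (s - 5)*(s^2 - 5*s) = s*(s - 5)*(s - 5)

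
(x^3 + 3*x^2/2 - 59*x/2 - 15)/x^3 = 1 + 3/(2*x) - 59/(2*x^2) - 15/x^3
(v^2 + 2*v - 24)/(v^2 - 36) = (v - 4)/(v - 6)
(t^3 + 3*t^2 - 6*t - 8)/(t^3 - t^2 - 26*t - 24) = (t - 2)/(t - 6)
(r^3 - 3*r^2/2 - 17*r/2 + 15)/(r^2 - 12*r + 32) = (2*r^3 - 3*r^2 - 17*r + 30)/(2*(r^2 - 12*r + 32))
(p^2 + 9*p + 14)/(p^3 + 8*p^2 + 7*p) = (p + 2)/(p*(p + 1))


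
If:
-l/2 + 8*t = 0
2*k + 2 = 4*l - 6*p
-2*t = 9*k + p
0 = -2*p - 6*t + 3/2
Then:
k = -55/736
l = 57/46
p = 381/736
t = 57/736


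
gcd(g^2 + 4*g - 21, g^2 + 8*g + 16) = 1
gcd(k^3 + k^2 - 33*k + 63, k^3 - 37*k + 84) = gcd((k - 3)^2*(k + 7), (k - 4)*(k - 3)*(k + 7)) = k^2 + 4*k - 21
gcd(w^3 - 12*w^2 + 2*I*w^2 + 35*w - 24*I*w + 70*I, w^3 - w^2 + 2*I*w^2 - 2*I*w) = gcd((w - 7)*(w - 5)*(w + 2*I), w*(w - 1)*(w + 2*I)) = w + 2*I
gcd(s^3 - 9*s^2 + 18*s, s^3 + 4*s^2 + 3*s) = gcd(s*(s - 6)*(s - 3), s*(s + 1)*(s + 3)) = s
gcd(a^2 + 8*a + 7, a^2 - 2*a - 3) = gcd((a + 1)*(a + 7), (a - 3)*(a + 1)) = a + 1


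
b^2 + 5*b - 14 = (b - 2)*(b + 7)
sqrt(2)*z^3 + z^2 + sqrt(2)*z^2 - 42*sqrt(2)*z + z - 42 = (z - 6)*(z + 7)*(sqrt(2)*z + 1)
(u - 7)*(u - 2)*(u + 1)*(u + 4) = u^4 - 4*u^3 - 27*u^2 + 34*u + 56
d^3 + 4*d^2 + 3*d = d*(d + 1)*(d + 3)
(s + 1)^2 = s^2 + 2*s + 1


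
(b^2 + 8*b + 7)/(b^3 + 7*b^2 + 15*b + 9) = (b + 7)/(b^2 + 6*b + 9)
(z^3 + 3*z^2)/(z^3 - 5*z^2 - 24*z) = z/(z - 8)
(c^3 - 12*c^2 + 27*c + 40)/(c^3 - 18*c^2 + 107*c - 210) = (c^2 - 7*c - 8)/(c^2 - 13*c + 42)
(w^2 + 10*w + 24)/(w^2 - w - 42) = (w + 4)/(w - 7)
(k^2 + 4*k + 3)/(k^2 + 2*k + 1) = (k + 3)/(k + 1)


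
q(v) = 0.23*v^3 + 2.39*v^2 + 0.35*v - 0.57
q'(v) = 0.69*v^2 + 4.78*v + 0.35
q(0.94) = 2.06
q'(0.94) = 5.45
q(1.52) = 6.29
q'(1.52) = 9.21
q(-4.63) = 26.22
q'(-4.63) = -6.99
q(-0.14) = -0.57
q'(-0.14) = -0.31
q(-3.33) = 16.27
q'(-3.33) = -7.92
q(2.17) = 13.79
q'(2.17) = 13.97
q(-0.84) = 0.69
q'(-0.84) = -3.18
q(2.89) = 25.95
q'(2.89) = 19.93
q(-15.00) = -244.32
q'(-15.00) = 83.90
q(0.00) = -0.57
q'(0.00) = 0.35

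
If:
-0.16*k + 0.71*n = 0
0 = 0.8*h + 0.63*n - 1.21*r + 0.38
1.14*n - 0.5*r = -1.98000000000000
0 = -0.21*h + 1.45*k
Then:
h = 6.04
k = 0.87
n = 0.20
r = 4.41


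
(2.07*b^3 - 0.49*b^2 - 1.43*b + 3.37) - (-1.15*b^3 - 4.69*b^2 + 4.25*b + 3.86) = 3.22*b^3 + 4.2*b^2 - 5.68*b - 0.49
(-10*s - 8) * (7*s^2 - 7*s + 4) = -70*s^3 + 14*s^2 + 16*s - 32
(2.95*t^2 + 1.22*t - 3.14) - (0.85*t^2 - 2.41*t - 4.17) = 2.1*t^2 + 3.63*t + 1.03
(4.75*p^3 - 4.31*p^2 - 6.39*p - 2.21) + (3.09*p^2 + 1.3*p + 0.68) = 4.75*p^3 - 1.22*p^2 - 5.09*p - 1.53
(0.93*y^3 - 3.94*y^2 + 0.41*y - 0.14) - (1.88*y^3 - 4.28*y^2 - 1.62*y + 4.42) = -0.95*y^3 + 0.34*y^2 + 2.03*y - 4.56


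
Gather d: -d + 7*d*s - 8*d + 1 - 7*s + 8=d*(7*s - 9) - 7*s + 9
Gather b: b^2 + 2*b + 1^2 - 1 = b^2 + 2*b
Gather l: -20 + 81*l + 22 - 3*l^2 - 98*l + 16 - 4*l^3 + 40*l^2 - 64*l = -4*l^3 + 37*l^2 - 81*l + 18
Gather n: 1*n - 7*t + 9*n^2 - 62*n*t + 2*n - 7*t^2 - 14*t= 9*n^2 + n*(3 - 62*t) - 7*t^2 - 21*t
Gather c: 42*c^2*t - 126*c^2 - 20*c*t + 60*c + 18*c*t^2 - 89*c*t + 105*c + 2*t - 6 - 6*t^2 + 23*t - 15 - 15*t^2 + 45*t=c^2*(42*t - 126) + c*(18*t^2 - 109*t + 165) - 21*t^2 + 70*t - 21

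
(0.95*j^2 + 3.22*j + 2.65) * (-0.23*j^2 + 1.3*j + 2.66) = -0.2185*j^4 + 0.4944*j^3 + 6.1035*j^2 + 12.0102*j + 7.049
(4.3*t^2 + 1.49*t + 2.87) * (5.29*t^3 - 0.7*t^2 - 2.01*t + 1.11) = 22.747*t^5 + 4.8721*t^4 + 5.4963*t^3 - 0.230899999999999*t^2 - 4.1148*t + 3.1857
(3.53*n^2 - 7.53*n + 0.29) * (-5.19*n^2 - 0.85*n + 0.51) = -18.3207*n^4 + 36.0802*n^3 + 6.6957*n^2 - 4.0868*n + 0.1479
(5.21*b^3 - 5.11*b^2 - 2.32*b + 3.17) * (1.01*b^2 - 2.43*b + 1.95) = 5.2621*b^5 - 17.8214*b^4 + 20.2336*b^3 - 1.1252*b^2 - 12.2271*b + 6.1815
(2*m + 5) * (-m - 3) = -2*m^2 - 11*m - 15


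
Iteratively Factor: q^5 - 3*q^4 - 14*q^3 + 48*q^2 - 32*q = (q - 4)*(q^4 + q^3 - 10*q^2 + 8*q) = (q - 4)*(q - 2)*(q^3 + 3*q^2 - 4*q) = (q - 4)*(q - 2)*(q + 4)*(q^2 - q) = q*(q - 4)*(q - 2)*(q + 4)*(q - 1)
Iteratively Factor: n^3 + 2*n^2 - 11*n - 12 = (n + 4)*(n^2 - 2*n - 3) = (n - 3)*(n + 4)*(n + 1)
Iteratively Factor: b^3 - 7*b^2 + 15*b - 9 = (b - 3)*(b^2 - 4*b + 3) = (b - 3)*(b - 1)*(b - 3)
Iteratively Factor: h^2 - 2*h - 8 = (h - 4)*(h + 2)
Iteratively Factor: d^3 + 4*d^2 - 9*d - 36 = (d - 3)*(d^2 + 7*d + 12) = (d - 3)*(d + 3)*(d + 4)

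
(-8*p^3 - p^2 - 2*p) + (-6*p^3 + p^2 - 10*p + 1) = -14*p^3 - 12*p + 1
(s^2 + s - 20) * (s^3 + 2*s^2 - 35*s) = s^5 + 3*s^4 - 53*s^3 - 75*s^2 + 700*s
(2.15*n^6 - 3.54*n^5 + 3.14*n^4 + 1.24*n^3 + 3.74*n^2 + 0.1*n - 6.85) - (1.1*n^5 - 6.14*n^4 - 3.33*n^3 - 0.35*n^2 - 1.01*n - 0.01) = 2.15*n^6 - 4.64*n^5 + 9.28*n^4 + 4.57*n^3 + 4.09*n^2 + 1.11*n - 6.84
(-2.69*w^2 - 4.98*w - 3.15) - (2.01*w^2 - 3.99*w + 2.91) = -4.7*w^2 - 0.99*w - 6.06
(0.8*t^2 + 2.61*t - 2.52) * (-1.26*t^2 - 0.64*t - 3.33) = -1.008*t^4 - 3.8006*t^3 - 1.1592*t^2 - 7.0785*t + 8.3916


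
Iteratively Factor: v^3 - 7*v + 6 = (v - 1)*(v^2 + v - 6) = (v - 2)*(v - 1)*(v + 3)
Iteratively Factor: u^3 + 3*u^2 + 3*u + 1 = (u + 1)*(u^2 + 2*u + 1) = (u + 1)^2*(u + 1)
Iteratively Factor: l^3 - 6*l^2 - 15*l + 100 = (l - 5)*(l^2 - l - 20) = (l - 5)*(l + 4)*(l - 5)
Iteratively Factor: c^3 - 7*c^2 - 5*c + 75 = (c + 3)*(c^2 - 10*c + 25) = (c - 5)*(c + 3)*(c - 5)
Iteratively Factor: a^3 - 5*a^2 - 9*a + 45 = (a + 3)*(a^2 - 8*a + 15) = (a - 3)*(a + 3)*(a - 5)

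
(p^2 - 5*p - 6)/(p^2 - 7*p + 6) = (p + 1)/(p - 1)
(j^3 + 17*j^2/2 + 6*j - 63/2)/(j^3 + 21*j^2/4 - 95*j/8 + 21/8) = 4*(j + 3)/(4*j - 1)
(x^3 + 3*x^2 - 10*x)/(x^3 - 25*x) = (x - 2)/(x - 5)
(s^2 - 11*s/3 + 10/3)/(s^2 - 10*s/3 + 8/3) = (3*s - 5)/(3*s - 4)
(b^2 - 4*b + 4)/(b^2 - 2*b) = (b - 2)/b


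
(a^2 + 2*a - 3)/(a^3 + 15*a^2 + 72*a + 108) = (a - 1)/(a^2 + 12*a + 36)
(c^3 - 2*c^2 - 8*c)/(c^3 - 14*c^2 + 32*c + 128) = c*(c - 4)/(c^2 - 16*c + 64)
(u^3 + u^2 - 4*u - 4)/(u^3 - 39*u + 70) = (u^2 + 3*u + 2)/(u^2 + 2*u - 35)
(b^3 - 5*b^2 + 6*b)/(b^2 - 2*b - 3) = b*(b - 2)/(b + 1)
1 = 1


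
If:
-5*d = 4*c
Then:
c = -5*d/4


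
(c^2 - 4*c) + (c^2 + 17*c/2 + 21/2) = 2*c^2 + 9*c/2 + 21/2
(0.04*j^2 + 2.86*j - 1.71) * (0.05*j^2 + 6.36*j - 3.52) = 0.002*j^4 + 0.3974*j^3 + 17.9633*j^2 - 20.9428*j + 6.0192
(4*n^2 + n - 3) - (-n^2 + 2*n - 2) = 5*n^2 - n - 1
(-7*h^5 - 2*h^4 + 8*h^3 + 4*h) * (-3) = 21*h^5 + 6*h^4 - 24*h^3 - 12*h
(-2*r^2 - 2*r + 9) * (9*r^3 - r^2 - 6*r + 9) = -18*r^5 - 16*r^4 + 95*r^3 - 15*r^2 - 72*r + 81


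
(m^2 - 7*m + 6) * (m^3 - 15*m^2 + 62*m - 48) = m^5 - 22*m^4 + 173*m^3 - 572*m^2 + 708*m - 288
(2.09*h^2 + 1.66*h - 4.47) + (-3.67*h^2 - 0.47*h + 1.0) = -1.58*h^2 + 1.19*h - 3.47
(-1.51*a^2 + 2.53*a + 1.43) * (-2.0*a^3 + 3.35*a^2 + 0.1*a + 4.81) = 3.02*a^5 - 10.1185*a^4 + 5.4645*a^3 - 2.2196*a^2 + 12.3123*a + 6.8783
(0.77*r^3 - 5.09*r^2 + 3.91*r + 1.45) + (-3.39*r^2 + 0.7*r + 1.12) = 0.77*r^3 - 8.48*r^2 + 4.61*r + 2.57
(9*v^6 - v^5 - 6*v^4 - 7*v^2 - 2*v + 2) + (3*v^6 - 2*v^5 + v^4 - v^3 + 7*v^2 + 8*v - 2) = 12*v^6 - 3*v^5 - 5*v^4 - v^3 + 6*v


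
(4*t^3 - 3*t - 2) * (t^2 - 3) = 4*t^5 - 15*t^3 - 2*t^2 + 9*t + 6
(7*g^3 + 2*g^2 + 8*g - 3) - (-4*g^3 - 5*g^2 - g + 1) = 11*g^3 + 7*g^2 + 9*g - 4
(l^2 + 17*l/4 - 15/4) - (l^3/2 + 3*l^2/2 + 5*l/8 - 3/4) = -l^3/2 - l^2/2 + 29*l/8 - 3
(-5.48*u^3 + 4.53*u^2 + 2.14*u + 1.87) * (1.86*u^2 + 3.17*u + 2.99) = -10.1928*u^5 - 8.9458*u^4 + 1.9553*u^3 + 23.8067*u^2 + 12.3265*u + 5.5913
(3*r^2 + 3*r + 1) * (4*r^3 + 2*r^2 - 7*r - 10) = 12*r^5 + 18*r^4 - 11*r^3 - 49*r^2 - 37*r - 10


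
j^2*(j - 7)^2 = j^4 - 14*j^3 + 49*j^2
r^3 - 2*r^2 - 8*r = r*(r - 4)*(r + 2)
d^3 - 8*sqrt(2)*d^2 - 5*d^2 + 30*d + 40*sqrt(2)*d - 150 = (d - 5)*(d - 5*sqrt(2))*(d - 3*sqrt(2))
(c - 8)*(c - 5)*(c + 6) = c^3 - 7*c^2 - 38*c + 240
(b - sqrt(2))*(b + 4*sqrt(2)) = b^2 + 3*sqrt(2)*b - 8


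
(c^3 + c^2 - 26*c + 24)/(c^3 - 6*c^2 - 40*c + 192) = (c - 1)/(c - 8)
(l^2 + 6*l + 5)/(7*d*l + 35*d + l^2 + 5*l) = (l + 1)/(7*d + l)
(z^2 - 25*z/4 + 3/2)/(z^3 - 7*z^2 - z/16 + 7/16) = 4*(z - 6)/(4*z^2 - 27*z - 7)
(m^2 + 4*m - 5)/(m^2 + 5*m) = (m - 1)/m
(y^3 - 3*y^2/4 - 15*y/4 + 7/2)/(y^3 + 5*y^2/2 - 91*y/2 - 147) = (4*y^3 - 3*y^2 - 15*y + 14)/(2*(2*y^3 + 5*y^2 - 91*y - 294))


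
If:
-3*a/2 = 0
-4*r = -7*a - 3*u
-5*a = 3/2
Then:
No Solution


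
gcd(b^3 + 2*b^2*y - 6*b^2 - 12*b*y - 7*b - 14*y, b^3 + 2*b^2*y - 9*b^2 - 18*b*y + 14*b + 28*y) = b^2 + 2*b*y - 7*b - 14*y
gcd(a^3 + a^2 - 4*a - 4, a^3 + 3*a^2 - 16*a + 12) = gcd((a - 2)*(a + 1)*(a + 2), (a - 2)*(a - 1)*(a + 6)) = a - 2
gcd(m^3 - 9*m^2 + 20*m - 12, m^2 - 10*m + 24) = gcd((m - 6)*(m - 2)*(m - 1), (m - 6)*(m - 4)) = m - 6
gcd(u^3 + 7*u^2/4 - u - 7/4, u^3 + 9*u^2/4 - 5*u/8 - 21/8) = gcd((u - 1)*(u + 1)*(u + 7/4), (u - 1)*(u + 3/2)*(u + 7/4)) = u^2 + 3*u/4 - 7/4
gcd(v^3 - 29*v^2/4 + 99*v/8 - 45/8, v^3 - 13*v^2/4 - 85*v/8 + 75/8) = v^2 - 23*v/4 + 15/4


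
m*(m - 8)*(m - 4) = m^3 - 12*m^2 + 32*m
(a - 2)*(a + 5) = a^2 + 3*a - 10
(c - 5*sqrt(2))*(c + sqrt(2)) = c^2 - 4*sqrt(2)*c - 10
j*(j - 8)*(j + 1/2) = j^3 - 15*j^2/2 - 4*j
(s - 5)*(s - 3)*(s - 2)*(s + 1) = s^4 - 9*s^3 + 21*s^2 + s - 30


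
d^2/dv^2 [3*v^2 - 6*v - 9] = 6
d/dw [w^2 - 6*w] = 2*w - 6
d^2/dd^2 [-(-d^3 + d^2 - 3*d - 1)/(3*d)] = 2/3 + 2/(3*d^3)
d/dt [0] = 0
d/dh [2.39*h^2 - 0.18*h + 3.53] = 4.78*h - 0.18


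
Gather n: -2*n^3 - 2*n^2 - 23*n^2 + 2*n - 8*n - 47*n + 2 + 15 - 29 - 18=-2*n^3 - 25*n^2 - 53*n - 30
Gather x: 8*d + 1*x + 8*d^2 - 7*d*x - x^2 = 8*d^2 + 8*d - x^2 + x*(1 - 7*d)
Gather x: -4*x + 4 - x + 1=5 - 5*x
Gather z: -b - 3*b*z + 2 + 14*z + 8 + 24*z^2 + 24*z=-b + 24*z^2 + z*(38 - 3*b) + 10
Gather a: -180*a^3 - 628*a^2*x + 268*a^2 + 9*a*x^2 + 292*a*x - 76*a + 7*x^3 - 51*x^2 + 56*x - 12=-180*a^3 + a^2*(268 - 628*x) + a*(9*x^2 + 292*x - 76) + 7*x^3 - 51*x^2 + 56*x - 12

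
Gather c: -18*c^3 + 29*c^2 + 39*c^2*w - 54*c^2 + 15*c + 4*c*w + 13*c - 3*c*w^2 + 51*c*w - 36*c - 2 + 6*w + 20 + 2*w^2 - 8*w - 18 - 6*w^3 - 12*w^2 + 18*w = -18*c^3 + c^2*(39*w - 25) + c*(-3*w^2 + 55*w - 8) - 6*w^3 - 10*w^2 + 16*w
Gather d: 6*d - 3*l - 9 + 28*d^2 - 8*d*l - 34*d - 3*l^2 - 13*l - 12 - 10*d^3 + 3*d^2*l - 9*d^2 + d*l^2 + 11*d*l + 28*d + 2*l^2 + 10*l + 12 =-10*d^3 + d^2*(3*l + 19) + d*(l^2 + 3*l) - l^2 - 6*l - 9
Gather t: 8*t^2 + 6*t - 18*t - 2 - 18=8*t^2 - 12*t - 20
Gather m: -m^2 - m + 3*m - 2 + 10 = -m^2 + 2*m + 8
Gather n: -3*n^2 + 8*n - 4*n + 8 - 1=-3*n^2 + 4*n + 7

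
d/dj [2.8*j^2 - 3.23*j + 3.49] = 5.6*j - 3.23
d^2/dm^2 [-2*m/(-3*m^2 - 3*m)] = 4/(3*(m^3 + 3*m^2 + 3*m + 1))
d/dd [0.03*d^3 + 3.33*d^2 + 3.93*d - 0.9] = 0.09*d^2 + 6.66*d + 3.93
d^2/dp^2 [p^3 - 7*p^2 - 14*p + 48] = 6*p - 14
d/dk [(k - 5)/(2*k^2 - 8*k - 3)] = (2*k^2 - 8*k - 4*(k - 5)*(k - 2) - 3)/(-2*k^2 + 8*k + 3)^2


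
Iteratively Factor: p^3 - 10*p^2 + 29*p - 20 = (p - 1)*(p^2 - 9*p + 20) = (p - 5)*(p - 1)*(p - 4)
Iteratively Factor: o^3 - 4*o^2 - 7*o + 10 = (o - 1)*(o^2 - 3*o - 10) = (o - 5)*(o - 1)*(o + 2)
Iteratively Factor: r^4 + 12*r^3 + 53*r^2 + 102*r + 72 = (r + 4)*(r^3 + 8*r^2 + 21*r + 18) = (r + 3)*(r + 4)*(r^2 + 5*r + 6) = (r + 2)*(r + 3)*(r + 4)*(r + 3)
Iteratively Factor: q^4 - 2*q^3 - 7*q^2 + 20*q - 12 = (q - 2)*(q^3 - 7*q + 6) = (q - 2)^2*(q^2 + 2*q - 3) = (q - 2)^2*(q - 1)*(q + 3)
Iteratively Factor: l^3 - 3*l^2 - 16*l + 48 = (l - 4)*(l^2 + l - 12) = (l - 4)*(l - 3)*(l + 4)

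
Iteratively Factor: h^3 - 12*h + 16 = (h - 2)*(h^2 + 2*h - 8) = (h - 2)^2*(h + 4)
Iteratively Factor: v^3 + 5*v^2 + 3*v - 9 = (v + 3)*(v^2 + 2*v - 3) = (v + 3)^2*(v - 1)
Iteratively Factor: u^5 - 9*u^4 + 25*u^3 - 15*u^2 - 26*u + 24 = (u - 3)*(u^4 - 6*u^3 + 7*u^2 + 6*u - 8) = (u - 3)*(u - 2)*(u^3 - 4*u^2 - u + 4) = (u - 4)*(u - 3)*(u - 2)*(u^2 - 1) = (u - 4)*(u - 3)*(u - 2)*(u + 1)*(u - 1)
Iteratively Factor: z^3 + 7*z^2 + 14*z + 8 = (z + 4)*(z^2 + 3*z + 2) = (z + 2)*(z + 4)*(z + 1)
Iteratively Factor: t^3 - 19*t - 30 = (t + 3)*(t^2 - 3*t - 10) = (t + 2)*(t + 3)*(t - 5)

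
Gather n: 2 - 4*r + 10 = 12 - 4*r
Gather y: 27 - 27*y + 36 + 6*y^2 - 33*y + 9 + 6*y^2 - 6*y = 12*y^2 - 66*y + 72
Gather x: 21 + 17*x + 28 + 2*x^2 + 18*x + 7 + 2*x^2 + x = 4*x^2 + 36*x + 56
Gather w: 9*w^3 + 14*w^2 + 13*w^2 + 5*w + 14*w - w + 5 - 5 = 9*w^3 + 27*w^2 + 18*w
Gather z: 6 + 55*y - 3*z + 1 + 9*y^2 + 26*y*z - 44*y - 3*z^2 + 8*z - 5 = 9*y^2 + 11*y - 3*z^2 + z*(26*y + 5) + 2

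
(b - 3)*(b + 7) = b^2 + 4*b - 21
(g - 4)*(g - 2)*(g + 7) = g^3 + g^2 - 34*g + 56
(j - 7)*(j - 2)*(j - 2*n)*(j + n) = j^4 - j^3*n - 9*j^3 - 2*j^2*n^2 + 9*j^2*n + 14*j^2 + 18*j*n^2 - 14*j*n - 28*n^2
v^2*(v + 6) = v^3 + 6*v^2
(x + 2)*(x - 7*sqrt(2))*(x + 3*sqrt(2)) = x^3 - 4*sqrt(2)*x^2 + 2*x^2 - 42*x - 8*sqrt(2)*x - 84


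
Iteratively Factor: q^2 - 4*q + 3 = (q - 3)*(q - 1)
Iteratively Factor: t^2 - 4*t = (t)*(t - 4)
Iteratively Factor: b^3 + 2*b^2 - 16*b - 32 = (b + 4)*(b^2 - 2*b - 8) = (b + 2)*(b + 4)*(b - 4)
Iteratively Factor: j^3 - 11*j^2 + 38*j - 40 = (j - 5)*(j^2 - 6*j + 8) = (j - 5)*(j - 2)*(j - 4)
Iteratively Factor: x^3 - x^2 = (x - 1)*(x^2) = x*(x - 1)*(x)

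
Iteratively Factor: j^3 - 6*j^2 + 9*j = (j - 3)*(j^2 - 3*j) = j*(j - 3)*(j - 3)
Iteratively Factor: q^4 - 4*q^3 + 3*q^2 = (q)*(q^3 - 4*q^2 + 3*q) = q^2*(q^2 - 4*q + 3) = q^2*(q - 1)*(q - 3)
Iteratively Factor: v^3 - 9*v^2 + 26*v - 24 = (v - 3)*(v^2 - 6*v + 8) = (v - 3)*(v - 2)*(v - 4)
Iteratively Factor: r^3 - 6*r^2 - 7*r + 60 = (r - 4)*(r^2 - 2*r - 15) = (r - 4)*(r + 3)*(r - 5)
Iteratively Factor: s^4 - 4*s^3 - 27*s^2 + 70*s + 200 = (s + 4)*(s^3 - 8*s^2 + 5*s + 50) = (s + 2)*(s + 4)*(s^2 - 10*s + 25) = (s - 5)*(s + 2)*(s + 4)*(s - 5)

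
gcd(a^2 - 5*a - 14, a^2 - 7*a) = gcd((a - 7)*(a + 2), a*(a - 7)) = a - 7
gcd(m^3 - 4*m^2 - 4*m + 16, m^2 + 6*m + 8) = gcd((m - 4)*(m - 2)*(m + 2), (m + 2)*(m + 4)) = m + 2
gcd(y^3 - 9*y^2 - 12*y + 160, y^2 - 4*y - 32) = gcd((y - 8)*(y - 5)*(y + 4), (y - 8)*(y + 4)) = y^2 - 4*y - 32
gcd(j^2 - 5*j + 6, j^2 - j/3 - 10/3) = j - 2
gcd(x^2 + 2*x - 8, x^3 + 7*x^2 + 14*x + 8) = x + 4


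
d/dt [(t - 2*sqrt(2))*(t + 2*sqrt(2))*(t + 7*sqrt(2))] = 3*t^2 + 14*sqrt(2)*t - 8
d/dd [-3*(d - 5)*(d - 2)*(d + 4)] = -9*d^2 + 18*d + 54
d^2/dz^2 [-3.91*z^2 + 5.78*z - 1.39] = -7.82000000000000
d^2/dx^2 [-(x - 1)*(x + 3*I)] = -2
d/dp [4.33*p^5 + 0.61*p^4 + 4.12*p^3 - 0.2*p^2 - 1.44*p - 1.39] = 21.65*p^4 + 2.44*p^3 + 12.36*p^2 - 0.4*p - 1.44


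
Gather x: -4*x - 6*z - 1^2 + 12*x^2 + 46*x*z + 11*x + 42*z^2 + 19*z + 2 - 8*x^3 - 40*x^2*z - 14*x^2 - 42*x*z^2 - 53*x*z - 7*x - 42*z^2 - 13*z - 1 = -8*x^3 + x^2*(-40*z - 2) + x*(-42*z^2 - 7*z)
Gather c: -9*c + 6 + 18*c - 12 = 9*c - 6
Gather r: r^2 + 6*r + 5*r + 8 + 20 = r^2 + 11*r + 28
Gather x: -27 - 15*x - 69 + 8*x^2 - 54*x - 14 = 8*x^2 - 69*x - 110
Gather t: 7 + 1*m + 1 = m + 8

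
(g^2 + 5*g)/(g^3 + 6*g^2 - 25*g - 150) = g/(g^2 + g - 30)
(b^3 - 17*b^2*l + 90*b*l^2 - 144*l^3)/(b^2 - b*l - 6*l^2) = (b^2 - 14*b*l + 48*l^2)/(b + 2*l)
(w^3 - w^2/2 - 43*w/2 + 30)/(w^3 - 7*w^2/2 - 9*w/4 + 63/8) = 4*(w^2 + w - 20)/(4*w^2 - 8*w - 21)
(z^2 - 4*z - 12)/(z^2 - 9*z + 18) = (z + 2)/(z - 3)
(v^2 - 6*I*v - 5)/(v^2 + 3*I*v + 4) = (v - 5*I)/(v + 4*I)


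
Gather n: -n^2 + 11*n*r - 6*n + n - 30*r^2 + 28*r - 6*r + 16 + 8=-n^2 + n*(11*r - 5) - 30*r^2 + 22*r + 24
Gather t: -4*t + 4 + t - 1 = 3 - 3*t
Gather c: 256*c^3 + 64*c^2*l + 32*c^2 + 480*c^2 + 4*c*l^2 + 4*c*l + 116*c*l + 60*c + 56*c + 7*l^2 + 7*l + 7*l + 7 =256*c^3 + c^2*(64*l + 512) + c*(4*l^2 + 120*l + 116) + 7*l^2 + 14*l + 7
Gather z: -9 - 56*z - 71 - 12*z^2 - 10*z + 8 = -12*z^2 - 66*z - 72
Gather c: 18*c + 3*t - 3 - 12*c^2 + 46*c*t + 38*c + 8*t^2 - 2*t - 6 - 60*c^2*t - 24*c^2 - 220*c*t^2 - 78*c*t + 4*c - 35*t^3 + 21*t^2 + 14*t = c^2*(-60*t - 36) + c*(-220*t^2 - 32*t + 60) - 35*t^3 + 29*t^2 + 15*t - 9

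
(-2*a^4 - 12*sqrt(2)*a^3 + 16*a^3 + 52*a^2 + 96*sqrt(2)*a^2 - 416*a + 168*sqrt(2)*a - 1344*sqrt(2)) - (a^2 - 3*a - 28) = -2*a^4 - 12*sqrt(2)*a^3 + 16*a^3 + 51*a^2 + 96*sqrt(2)*a^2 - 413*a + 168*sqrt(2)*a - 1344*sqrt(2) + 28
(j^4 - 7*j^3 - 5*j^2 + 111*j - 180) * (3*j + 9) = 3*j^5 - 12*j^4 - 78*j^3 + 288*j^2 + 459*j - 1620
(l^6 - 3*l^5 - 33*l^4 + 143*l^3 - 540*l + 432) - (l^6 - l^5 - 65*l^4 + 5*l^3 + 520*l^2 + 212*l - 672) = -2*l^5 + 32*l^4 + 138*l^3 - 520*l^2 - 752*l + 1104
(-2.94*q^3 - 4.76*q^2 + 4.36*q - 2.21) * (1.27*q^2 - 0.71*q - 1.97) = -3.7338*q^5 - 3.9578*q^4 + 14.7086*q^3 + 3.4749*q^2 - 7.0201*q + 4.3537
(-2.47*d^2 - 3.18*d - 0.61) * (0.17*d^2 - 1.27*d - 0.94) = -0.4199*d^4 + 2.5963*d^3 + 6.2567*d^2 + 3.7639*d + 0.5734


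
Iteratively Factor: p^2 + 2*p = (p)*(p + 2)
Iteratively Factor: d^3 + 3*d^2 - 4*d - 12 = (d + 2)*(d^2 + d - 6) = (d + 2)*(d + 3)*(d - 2)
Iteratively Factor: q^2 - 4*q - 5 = (q + 1)*(q - 5)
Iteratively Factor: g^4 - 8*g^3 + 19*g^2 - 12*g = (g - 1)*(g^3 - 7*g^2 + 12*g) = (g - 3)*(g - 1)*(g^2 - 4*g) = g*(g - 3)*(g - 1)*(g - 4)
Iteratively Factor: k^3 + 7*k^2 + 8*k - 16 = (k + 4)*(k^2 + 3*k - 4) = (k - 1)*(k + 4)*(k + 4)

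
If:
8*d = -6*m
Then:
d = -3*m/4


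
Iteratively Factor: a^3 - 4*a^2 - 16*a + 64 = (a - 4)*(a^2 - 16) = (a - 4)*(a + 4)*(a - 4)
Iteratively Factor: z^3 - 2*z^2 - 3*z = (z - 3)*(z^2 + z) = (z - 3)*(z + 1)*(z)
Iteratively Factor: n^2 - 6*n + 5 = (n - 5)*(n - 1)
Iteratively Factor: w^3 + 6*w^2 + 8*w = (w)*(w^2 + 6*w + 8) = w*(w + 4)*(w + 2)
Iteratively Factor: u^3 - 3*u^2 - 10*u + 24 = (u - 4)*(u^2 + u - 6) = (u - 4)*(u + 3)*(u - 2)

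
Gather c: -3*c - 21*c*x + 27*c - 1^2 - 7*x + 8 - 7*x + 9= c*(24 - 21*x) - 14*x + 16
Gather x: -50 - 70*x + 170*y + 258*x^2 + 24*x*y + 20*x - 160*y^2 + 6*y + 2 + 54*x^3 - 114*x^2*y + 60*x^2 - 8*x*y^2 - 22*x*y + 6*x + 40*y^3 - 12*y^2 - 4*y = 54*x^3 + x^2*(318 - 114*y) + x*(-8*y^2 + 2*y - 44) + 40*y^3 - 172*y^2 + 172*y - 48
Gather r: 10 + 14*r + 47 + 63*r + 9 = 77*r + 66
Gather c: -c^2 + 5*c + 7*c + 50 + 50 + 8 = -c^2 + 12*c + 108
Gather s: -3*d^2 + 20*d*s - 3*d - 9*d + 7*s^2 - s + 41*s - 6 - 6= -3*d^2 - 12*d + 7*s^2 + s*(20*d + 40) - 12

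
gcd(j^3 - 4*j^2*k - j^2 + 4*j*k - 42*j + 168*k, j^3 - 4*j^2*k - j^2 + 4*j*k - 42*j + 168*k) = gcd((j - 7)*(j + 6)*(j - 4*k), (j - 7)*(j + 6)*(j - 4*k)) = j^3 - 4*j^2*k - j^2 + 4*j*k - 42*j + 168*k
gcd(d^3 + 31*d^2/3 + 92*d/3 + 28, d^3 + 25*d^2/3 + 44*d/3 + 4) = d^2 + 8*d + 12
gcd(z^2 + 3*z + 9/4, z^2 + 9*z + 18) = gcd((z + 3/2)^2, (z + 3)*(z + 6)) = 1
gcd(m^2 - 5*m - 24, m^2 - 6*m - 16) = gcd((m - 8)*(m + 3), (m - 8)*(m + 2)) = m - 8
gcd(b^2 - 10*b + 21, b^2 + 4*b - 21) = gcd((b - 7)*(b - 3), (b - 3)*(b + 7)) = b - 3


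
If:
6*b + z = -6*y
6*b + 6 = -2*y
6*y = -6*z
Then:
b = -5/3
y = 2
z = -2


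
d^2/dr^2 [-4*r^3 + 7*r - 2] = -24*r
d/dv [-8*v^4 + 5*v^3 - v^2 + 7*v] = -32*v^3 + 15*v^2 - 2*v + 7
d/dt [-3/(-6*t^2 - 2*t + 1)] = 6*(-6*t - 1)/(6*t^2 + 2*t - 1)^2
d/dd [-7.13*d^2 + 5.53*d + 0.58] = 5.53 - 14.26*d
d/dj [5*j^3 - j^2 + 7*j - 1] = 15*j^2 - 2*j + 7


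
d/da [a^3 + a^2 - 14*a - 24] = 3*a^2 + 2*a - 14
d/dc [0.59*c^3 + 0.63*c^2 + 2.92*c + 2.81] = 1.77*c^2 + 1.26*c + 2.92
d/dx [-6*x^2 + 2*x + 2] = 2 - 12*x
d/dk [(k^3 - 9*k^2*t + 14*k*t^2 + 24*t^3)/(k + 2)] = (2*k^3 - 9*k^2*t + 6*k^2 - 36*k*t - 24*t^3 + 28*t^2)/(k^2 + 4*k + 4)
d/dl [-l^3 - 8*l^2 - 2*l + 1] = -3*l^2 - 16*l - 2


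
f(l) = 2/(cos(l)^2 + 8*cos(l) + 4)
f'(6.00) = -0.03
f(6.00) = 0.16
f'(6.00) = -0.03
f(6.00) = 0.16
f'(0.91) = 0.17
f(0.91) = 0.22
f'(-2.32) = -10.03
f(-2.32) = -2.03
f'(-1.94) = -8.78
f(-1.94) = 1.61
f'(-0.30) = -0.04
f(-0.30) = 0.16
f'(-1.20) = -0.33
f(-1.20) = 0.28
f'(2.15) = 1839.78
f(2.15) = -25.23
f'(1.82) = 3.34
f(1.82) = 0.96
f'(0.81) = 0.14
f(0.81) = 0.20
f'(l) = 2*(2*sin(l)*cos(l) + 8*sin(l))/(cos(l)^2 + 8*cos(l) + 4)^2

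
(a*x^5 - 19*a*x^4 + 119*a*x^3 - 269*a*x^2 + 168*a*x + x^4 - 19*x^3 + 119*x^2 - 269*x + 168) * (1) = a*x^5 - 19*a*x^4 + 119*a*x^3 - 269*a*x^2 + 168*a*x + x^4 - 19*x^3 + 119*x^2 - 269*x + 168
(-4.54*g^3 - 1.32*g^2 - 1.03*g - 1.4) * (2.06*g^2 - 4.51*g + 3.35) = -9.3524*g^5 + 17.7562*g^4 - 11.3776*g^3 - 2.6607*g^2 + 2.8635*g - 4.69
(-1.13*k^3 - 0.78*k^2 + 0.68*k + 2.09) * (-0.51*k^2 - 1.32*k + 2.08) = 0.5763*k^5 + 1.8894*k^4 - 1.6676*k^3 - 3.5859*k^2 - 1.3444*k + 4.3472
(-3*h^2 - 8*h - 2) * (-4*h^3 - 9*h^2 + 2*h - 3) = 12*h^5 + 59*h^4 + 74*h^3 + 11*h^2 + 20*h + 6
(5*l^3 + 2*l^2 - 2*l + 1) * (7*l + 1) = 35*l^4 + 19*l^3 - 12*l^2 + 5*l + 1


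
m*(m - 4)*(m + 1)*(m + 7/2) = m^4 + m^3/2 - 29*m^2/2 - 14*m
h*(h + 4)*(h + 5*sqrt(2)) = h^3 + 4*h^2 + 5*sqrt(2)*h^2 + 20*sqrt(2)*h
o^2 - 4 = (o - 2)*(o + 2)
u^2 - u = u*(u - 1)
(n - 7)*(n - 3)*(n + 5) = n^3 - 5*n^2 - 29*n + 105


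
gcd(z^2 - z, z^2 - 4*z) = z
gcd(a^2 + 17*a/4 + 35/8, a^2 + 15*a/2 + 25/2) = a + 5/2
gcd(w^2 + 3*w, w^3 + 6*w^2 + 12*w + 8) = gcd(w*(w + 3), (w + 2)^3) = 1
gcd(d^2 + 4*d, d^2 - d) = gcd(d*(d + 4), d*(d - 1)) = d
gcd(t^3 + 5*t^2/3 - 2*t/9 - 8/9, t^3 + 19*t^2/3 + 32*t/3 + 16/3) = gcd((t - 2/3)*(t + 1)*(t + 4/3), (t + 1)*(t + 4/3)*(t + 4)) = t^2 + 7*t/3 + 4/3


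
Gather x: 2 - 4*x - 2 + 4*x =0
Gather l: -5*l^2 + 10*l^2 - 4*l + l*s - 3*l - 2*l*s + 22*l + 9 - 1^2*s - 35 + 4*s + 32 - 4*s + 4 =5*l^2 + l*(15 - s) - s + 10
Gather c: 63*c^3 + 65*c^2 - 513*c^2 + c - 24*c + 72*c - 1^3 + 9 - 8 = 63*c^3 - 448*c^2 + 49*c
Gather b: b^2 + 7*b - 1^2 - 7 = b^2 + 7*b - 8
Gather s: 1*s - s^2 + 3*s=-s^2 + 4*s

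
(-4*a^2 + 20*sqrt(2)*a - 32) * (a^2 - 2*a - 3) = -4*a^4 + 8*a^3 + 20*sqrt(2)*a^3 - 40*sqrt(2)*a^2 - 20*a^2 - 60*sqrt(2)*a + 64*a + 96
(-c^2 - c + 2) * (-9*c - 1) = 9*c^3 + 10*c^2 - 17*c - 2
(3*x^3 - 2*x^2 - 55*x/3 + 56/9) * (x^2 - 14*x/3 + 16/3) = 3*x^5 - 16*x^4 + 7*x^3 + 730*x^2/9 - 3424*x/27 + 896/27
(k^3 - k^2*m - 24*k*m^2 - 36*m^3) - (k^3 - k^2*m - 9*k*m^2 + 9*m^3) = -15*k*m^2 - 45*m^3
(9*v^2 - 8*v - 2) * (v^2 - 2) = 9*v^4 - 8*v^3 - 20*v^2 + 16*v + 4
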